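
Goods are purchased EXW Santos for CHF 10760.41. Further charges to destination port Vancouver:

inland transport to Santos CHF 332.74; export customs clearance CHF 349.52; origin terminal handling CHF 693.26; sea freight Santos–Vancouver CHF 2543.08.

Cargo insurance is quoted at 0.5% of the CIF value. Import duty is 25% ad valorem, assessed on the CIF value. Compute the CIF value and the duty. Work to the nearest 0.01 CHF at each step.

CIF value: CHF 14752.77; import duty: CHF 3688.19

Let C be the CIF value. C = EXW price + pre-shipment costs + freight + 0.5% × C
C − 0.5% × C = 10760.41 + 332.74 + 349.52 + 693.26 + 2543.08
0.995 × C = 14679.01
C = 14679.01 / 0.995 = 14752.77
Insurance premium = 0.5% × 14752.77 = 73.76
Import duty = 14752.77 × 25% = 3688.19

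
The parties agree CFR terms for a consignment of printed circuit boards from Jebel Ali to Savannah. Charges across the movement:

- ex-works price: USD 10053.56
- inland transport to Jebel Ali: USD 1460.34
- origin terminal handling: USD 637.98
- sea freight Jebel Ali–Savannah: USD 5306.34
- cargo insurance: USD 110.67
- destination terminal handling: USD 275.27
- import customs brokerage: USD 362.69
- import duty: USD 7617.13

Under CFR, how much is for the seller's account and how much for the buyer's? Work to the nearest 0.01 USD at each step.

Seller: USD 17458.22; buyer: USD 8365.76

CFR: the seller pays costs through ocean freight to the destination port, but not insurance.
Seller's account: goods 10053.56 + inland to port 1460.34 + origin terminal 637.98 + freight 5306.34 = 17458.22
Buyer's account: insurance 110.67 + destination terminal 275.27 + brokerage 362.69 + duty 7617.13 = 8365.76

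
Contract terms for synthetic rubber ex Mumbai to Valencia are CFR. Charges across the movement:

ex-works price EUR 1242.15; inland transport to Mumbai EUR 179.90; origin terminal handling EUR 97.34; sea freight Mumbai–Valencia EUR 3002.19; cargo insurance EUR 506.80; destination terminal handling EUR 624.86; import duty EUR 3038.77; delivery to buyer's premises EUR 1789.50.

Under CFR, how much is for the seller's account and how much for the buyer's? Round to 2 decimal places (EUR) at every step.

CFR: the seller pays costs through ocean freight to the destination port, but not insurance.
Seller's account: goods 1242.15 + inland to port 179.90 + origin terminal 97.34 + freight 3002.19 = 4521.58
Buyer's account: insurance 506.80 + destination terminal 624.86 + duty 3038.77 + delivery 1789.50 = 5959.93

Seller: EUR 4521.58; buyer: EUR 5959.93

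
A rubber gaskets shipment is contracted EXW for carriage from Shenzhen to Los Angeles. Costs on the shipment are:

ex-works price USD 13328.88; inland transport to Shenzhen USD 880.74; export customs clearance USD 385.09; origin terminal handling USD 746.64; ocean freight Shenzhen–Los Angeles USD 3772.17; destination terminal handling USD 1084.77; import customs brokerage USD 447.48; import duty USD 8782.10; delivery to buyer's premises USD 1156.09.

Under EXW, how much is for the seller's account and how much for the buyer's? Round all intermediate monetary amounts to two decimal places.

Seller: USD 13328.88; buyer: USD 17255.08

EXW: the seller makes goods available at their premises; the buyer bears all onward costs.
Seller's account: goods 13328.88 = 13328.88
Buyer's account: inland to port 880.74 + export clearance 385.09 + origin terminal 746.64 + freight 3772.17 + destination terminal 1084.77 + brokerage 447.48 + duty 8782.10 + delivery 1156.09 = 17255.08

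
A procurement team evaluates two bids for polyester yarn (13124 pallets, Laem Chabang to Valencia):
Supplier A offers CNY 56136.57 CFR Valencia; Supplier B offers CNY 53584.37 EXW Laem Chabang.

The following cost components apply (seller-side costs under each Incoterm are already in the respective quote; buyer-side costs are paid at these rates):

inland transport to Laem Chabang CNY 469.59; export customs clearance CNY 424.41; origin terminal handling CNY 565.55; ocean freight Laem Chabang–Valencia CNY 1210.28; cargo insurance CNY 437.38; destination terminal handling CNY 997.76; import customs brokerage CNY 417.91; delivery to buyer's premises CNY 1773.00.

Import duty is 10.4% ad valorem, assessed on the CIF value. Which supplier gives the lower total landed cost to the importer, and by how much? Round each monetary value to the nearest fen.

Supplier A is cheaper by CNY 129.86

Supplier A (CFR):
CIF value = CFR price + insurance = 56136.57 + 437.38 = 56573.95
Import duty = 56573.95 × 10.4% = 5883.69
Buyer bears (A): 437.38 + 997.76 + 417.91 + 1773.00 = 3626.05
Landed cost (A) = invoice 56136.57 + 3626.05 + duty 5883.69 = 65646.31
Supplier B (EXW):
CIF value = EXW price + inland to port + export clearance + origin terminal + freight + insurance = 53584.37 + 469.59 + 424.41 + 565.55 + 1210.28 + 437.38 = 56691.58
Import duty = 56691.58 × 10.4% = 5895.92
Buyer bears (B): 469.59 + 424.41 + 565.55 + 1210.28 + 437.38 + 997.76 + 417.91 + 1773.00 = 6295.88
Landed cost (B) = invoice 53584.37 + 6295.88 + duty 5895.92 = 65776.17
Difference = |65646.31 − 65776.17| = 129.86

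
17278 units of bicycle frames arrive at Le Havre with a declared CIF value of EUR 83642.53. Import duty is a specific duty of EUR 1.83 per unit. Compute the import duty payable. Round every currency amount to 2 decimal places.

Import duty: EUR 31618.74

Import duty = 17278 × 1.83 = 31618.74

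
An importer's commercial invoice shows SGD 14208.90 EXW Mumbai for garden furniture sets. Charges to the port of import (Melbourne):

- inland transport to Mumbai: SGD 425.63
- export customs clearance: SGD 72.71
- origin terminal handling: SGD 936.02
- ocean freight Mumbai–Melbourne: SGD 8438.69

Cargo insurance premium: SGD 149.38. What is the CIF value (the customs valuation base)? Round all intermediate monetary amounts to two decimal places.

CIF = EXW price + pre-shipment costs + freight + insurance
CIF = 14208.90 + 425.63 + 72.71 + 936.02 + 8438.69 + 149.38 = 24231.33

CIF value: SGD 24231.33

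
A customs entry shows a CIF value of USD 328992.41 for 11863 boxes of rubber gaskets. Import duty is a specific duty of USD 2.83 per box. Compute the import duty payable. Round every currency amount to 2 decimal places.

Import duty = 11863 × 2.83 = 33572.29

Import duty: USD 33572.29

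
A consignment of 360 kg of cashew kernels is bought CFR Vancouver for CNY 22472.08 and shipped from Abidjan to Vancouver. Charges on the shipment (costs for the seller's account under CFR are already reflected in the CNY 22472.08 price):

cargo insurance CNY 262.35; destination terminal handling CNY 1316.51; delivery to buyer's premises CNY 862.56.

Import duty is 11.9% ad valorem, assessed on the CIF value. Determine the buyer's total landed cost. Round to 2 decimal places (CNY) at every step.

CFR: the seller pays costs through ocean freight to the destination port, but not insurance.
CIF value = CFR price + insurance = 22472.08 + 262.35 = 22734.43
Import duty = 22734.43 × 11.9% = 2705.40
Buyer bears: insurance 262.35 + destination terminal 1316.51 + delivery 862.56 + duty 2705.40 = 5146.82
Landed cost = invoice 22472.08 + 5146.82 = 27618.90

Total landed cost: CNY 27618.90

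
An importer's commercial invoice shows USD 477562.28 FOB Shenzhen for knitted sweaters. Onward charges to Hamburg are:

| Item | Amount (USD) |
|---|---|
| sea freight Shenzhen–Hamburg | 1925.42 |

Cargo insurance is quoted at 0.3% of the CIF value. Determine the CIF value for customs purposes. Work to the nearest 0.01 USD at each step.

CIF value: USD 480930.49

Let C be the CIF value. C = FOB price + freight + 0.3% × C
C − 0.3% × C = 477562.28 + 1925.42
0.997 × C = 479487.70
C = 479487.70 / 0.997 = 480930.49
Insurance premium = 0.3% × 480930.49 = 1442.79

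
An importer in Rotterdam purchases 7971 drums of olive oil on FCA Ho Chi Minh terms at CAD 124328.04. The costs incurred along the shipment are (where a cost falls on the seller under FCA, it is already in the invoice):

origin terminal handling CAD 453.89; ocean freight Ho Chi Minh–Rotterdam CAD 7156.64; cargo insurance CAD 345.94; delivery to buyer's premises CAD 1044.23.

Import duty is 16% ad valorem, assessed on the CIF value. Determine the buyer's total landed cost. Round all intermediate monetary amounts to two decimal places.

Total landed cost: CAD 154494.26

FCA: the seller delivers export-cleared goods to the carrier; the buyer bears costs from that point.
CIF value = FCA price + origin terminal + freight + insurance = 124328.04 + 453.89 + 7156.64 + 345.94 = 132284.51
Import duty = 132284.51 × 16% = 21165.52
Buyer bears: origin terminal 453.89 + freight 7156.64 + insurance 345.94 + delivery 1044.23 + duty 21165.52 = 30166.22
Landed cost = invoice 124328.04 + 30166.22 = 154494.26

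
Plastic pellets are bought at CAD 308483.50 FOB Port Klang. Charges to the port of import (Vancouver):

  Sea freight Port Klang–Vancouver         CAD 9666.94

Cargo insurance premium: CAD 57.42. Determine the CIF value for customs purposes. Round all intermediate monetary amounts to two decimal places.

CIF = FOB price + freight + insurance
CIF = 308483.50 + 9666.94 + 57.42 = 318207.86

CIF value: CAD 318207.86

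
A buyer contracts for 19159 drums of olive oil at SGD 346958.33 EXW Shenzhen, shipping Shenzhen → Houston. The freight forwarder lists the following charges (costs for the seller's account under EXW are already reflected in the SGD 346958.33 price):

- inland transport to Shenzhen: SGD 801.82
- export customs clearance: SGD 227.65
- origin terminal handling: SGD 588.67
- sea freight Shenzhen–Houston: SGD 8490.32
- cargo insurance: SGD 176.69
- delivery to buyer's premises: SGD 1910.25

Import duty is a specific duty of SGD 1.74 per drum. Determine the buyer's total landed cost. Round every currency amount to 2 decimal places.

Total landed cost: SGD 392490.39

EXW: the seller makes goods available at their premises; the buyer bears all onward costs.
CIF value = EXW price + inland to port + export clearance + origin terminal + freight + insurance = 346958.33 + 801.82 + 227.65 + 588.67 + 8490.32 + 176.69 = 357243.48
Import duty = 19159 × 1.74 = 33336.66
Buyer bears: inland to port 801.82 + export clearance 227.65 + origin terminal 588.67 + freight 8490.32 + insurance 176.69 + delivery 1910.25 + duty 33336.66 = 45532.06
Landed cost = invoice 346958.33 + 45532.06 = 392490.39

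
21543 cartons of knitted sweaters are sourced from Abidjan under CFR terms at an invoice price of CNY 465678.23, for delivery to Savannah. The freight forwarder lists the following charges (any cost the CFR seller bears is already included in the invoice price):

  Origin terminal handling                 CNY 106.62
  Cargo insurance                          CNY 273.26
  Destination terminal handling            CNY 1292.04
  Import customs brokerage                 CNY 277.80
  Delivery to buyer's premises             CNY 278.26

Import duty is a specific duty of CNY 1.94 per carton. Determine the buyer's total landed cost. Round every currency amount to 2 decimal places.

Total landed cost: CNY 509593.01

CFR: the seller pays costs through ocean freight to the destination port, but not insurance.
Already in the invoice (seller's account under CFR): origin terminal — exclude.
CIF value = CFR price + insurance = 465678.23 + 273.26 = 465951.49
Import duty = 21543 × 1.94 = 41793.42
Buyer bears: insurance 273.26 + destination terminal 1292.04 + brokerage 277.80 + delivery 278.26 + duty 41793.42 = 43914.78
Landed cost = invoice 465678.23 + 43914.78 = 509593.01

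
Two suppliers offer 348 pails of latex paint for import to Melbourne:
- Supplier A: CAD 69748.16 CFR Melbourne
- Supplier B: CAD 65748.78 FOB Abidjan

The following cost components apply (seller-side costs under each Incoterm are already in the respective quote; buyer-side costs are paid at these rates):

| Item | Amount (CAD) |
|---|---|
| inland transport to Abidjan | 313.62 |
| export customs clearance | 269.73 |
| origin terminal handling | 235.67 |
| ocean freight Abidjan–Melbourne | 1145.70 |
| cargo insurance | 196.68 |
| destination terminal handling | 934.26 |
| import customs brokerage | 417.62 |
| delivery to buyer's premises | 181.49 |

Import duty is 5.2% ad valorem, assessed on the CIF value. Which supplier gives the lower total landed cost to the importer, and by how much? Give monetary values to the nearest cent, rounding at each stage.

Supplier A (CFR):
CIF value = CFR price + insurance = 69748.16 + 196.68 = 69944.84
Import duty = 69944.84 × 5.2% = 3637.13
Buyer bears (A): 196.68 + 934.26 + 417.62 + 181.49 = 1730.05
Landed cost (A) = invoice 69748.16 + 1730.05 + duty 3637.13 = 75115.34
Supplier B (FOB):
CIF value = FOB price + freight + insurance = 65748.78 + 1145.70 + 196.68 = 67091.16
Import duty = 67091.16 × 5.2% = 3488.74
Buyer bears (B): 1145.70 + 196.68 + 934.26 + 417.62 + 181.49 = 2875.75
Landed cost (B) = invoice 65748.78 + 2875.75 + duty 3488.74 = 72113.27
Difference = |75115.34 − 72113.27| = 3002.07

Supplier B is cheaper by CAD 3002.07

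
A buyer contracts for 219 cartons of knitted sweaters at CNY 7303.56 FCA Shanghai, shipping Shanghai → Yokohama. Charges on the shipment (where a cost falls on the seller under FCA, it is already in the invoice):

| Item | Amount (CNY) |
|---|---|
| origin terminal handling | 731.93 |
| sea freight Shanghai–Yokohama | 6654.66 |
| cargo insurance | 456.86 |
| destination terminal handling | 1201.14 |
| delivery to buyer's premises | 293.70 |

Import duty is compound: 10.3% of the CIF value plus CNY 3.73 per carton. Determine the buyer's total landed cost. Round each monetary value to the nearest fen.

FCA: the seller delivers export-cleared goods to the carrier; the buyer bears costs from that point.
CIF value = FCA price + origin terminal + freight + insurance = 7303.56 + 731.93 + 6654.66 + 456.86 = 15147.01
Ad valorem component: 15147.01 × 10.3% = 1560.14
Specific component: 219 × 3.73 = 816.87
Import duty = 1560.14 + 816.87 = 2377.01
Buyer bears: origin terminal 731.93 + freight 6654.66 + insurance 456.86 + destination terminal 1201.14 + delivery 293.70 + duty 2377.01 = 11715.30
Landed cost = invoice 7303.56 + 11715.30 = 19018.86

Total landed cost: CNY 19018.86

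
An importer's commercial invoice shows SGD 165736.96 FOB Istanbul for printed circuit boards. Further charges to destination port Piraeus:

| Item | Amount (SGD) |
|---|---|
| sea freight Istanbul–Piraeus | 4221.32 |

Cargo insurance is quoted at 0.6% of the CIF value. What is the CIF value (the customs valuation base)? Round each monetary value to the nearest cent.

Let C be the CIF value. C = FOB price + freight + 0.6% × C
C − 0.6% × C = 165736.96 + 4221.32
0.994 × C = 169958.28
C = 169958.28 / 0.994 = 170984.19
Insurance premium = 0.6% × 170984.19 = 1025.91

CIF value: SGD 170984.19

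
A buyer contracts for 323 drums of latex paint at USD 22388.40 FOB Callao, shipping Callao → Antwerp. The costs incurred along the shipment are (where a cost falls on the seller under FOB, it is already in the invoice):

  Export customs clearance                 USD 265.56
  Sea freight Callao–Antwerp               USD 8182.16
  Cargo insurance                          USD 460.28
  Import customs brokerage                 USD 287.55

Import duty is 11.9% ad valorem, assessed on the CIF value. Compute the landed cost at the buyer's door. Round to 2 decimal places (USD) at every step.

Total landed cost: USD 35011.06

FOB: the seller bears costs until goods are on board at the origin port; the buyer bears freight, insurance and all costs thereafter.
Already in the invoice (seller's account under FOB): export clearance — exclude.
CIF value = FOB price + freight + insurance = 22388.40 + 8182.16 + 460.28 = 31030.84
Import duty = 31030.84 × 11.9% = 3692.67
Buyer bears: freight 8182.16 + insurance 460.28 + brokerage 287.55 + duty 3692.67 = 12622.66
Landed cost = invoice 22388.40 + 12622.66 = 35011.06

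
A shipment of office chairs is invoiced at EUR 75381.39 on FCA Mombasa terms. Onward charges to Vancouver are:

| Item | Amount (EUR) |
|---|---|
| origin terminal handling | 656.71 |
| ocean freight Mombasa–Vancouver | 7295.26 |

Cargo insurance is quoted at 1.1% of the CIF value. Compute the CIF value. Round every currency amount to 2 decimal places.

Let C be the CIF value. C = FCA price + pre-shipment costs + freight + 1.1% × C
C − 1.1% × C = 75381.39 + 656.71 + 7295.26
0.989 × C = 83333.36
C = 83333.36 / 0.989 = 84260.22
Insurance premium = 1.1% × 84260.22 = 926.86

CIF value: EUR 84260.22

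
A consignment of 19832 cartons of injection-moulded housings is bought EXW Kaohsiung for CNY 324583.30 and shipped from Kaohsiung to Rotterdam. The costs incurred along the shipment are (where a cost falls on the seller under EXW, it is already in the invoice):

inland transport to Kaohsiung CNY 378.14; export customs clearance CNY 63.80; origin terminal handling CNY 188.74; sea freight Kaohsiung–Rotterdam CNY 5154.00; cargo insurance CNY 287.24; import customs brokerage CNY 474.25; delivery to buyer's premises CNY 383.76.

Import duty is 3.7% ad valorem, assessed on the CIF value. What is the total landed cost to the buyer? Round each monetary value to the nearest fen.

Total landed cost: CNY 343747.47

EXW: the seller makes goods available at their premises; the buyer bears all onward costs.
CIF value = EXW price + inland to port + export clearance + origin terminal + freight + insurance = 324583.30 + 378.14 + 63.80 + 188.74 + 5154.00 + 287.24 = 330655.22
Import duty = 330655.22 × 3.7% = 12234.24
Buyer bears: inland to port 378.14 + export clearance 63.80 + origin terminal 188.74 + freight 5154.00 + insurance 287.24 + brokerage 474.25 + delivery 383.76 + duty 12234.24 = 19164.17
Landed cost = invoice 324583.30 + 19164.17 = 343747.47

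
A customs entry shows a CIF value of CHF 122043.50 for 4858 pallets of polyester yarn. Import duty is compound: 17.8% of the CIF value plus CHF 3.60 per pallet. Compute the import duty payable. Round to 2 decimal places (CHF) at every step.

Ad valorem component: 122043.50 × 17.8% = 21723.74
Specific component: 4858 × 3.60 = 17488.80
Import duty = 21723.74 + 17488.80 = 39212.54

Import duty: CHF 39212.54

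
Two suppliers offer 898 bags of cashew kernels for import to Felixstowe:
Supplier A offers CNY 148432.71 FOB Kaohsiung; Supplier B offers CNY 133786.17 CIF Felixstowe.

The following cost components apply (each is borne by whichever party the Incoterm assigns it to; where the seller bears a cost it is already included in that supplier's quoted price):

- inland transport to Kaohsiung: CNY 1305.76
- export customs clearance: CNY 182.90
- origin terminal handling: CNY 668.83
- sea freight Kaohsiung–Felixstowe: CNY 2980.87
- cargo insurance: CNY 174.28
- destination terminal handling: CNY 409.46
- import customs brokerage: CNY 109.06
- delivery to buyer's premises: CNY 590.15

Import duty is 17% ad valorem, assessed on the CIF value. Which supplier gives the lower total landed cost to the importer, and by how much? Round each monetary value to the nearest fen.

Supplier A (FOB):
CIF value = FOB price + freight + insurance = 148432.71 + 2980.87 + 174.28 = 151587.86
Import duty = 151587.86 × 17% = 25769.94
Buyer bears (A): 2980.87 + 174.28 + 409.46 + 109.06 + 590.15 = 4263.82
Landed cost (A) = invoice 148432.71 + 4263.82 + duty 25769.94 = 178466.47
Supplier B (CIF):
The CIF price already equals the CIF value: 133786.17
Import duty = 133786.17 × 17% = 22743.65
Buyer bears (B): 409.46 + 109.06 + 590.15 = 1108.67
Landed cost (B) = invoice 133786.17 + 1108.67 + duty 22743.65 = 157638.49
Difference = |178466.47 − 157638.49| = 20827.98

Supplier B is cheaper by CNY 20827.98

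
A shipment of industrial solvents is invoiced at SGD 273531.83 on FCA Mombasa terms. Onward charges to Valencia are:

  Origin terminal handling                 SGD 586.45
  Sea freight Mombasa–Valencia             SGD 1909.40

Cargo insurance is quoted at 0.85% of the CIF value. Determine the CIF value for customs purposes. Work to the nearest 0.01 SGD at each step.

CIF value: SGD 278394.03

Let C be the CIF value. C = FCA price + pre-shipment costs + freight + 0.85% × C
C − 0.85% × C = 273531.83 + 586.45 + 1909.40
0.9915 × C = 276027.68
C = 276027.68 / 0.9915 = 278394.03
Insurance premium = 0.85% × 278394.03 = 2366.35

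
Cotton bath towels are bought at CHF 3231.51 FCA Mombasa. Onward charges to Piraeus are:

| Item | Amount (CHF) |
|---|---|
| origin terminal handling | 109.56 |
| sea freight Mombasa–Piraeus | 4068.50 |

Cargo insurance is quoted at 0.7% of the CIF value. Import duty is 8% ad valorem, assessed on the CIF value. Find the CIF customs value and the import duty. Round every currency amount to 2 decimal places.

CIF value: CHF 7461.80; import duty: CHF 596.94

Let C be the CIF value. C = FCA price + pre-shipment costs + freight + 0.7% × C
C − 0.7% × C = 3231.51 + 109.56 + 4068.50
0.993 × C = 7409.57
C = 7409.57 / 0.993 = 7461.80
Insurance premium = 0.7% × 7461.80 = 52.23
Import duty = 7461.80 × 8% = 596.94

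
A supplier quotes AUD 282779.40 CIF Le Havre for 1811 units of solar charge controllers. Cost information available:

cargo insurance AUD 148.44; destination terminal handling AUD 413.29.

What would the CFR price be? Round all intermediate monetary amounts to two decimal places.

CFR price: AUD 282630.96

Not relevant to the conversion: destination terminal — on the buyer under both terms; not part of either seller's price.
From CIF to CFR, the seller no longer bears: insurance.
CFR price = 282779.40 − 148.44 = 282630.96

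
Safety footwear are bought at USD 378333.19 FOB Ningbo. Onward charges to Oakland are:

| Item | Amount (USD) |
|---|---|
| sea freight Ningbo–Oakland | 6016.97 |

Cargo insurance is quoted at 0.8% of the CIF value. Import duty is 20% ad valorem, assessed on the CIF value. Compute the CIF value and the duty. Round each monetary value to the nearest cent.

Let C be the CIF value. C = FOB price + freight + 0.8% × C
C − 0.8% × C = 378333.19 + 6016.97
0.992 × C = 384350.16
C = 384350.16 / 0.992 = 387449.76
Insurance premium = 0.8% × 387449.76 = 3099.60
Import duty = 387449.76 × 20% = 77489.95

CIF value: USD 387449.76; import duty: USD 77489.95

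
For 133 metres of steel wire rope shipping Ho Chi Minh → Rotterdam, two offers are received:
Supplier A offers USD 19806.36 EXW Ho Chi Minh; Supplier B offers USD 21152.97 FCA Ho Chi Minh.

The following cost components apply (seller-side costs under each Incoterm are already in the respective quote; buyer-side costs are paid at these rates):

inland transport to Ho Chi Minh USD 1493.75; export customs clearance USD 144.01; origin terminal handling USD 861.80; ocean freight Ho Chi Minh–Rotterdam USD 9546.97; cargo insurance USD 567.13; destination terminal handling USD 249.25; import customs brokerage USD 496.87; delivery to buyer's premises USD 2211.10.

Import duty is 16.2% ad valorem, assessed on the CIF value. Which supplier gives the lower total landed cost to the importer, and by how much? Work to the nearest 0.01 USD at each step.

Supplier B is cheaper by USD 338.31

Supplier A (EXW):
CIF value = EXW price + inland to port + export clearance + origin terminal + freight + insurance = 19806.36 + 1493.75 + 144.01 + 861.80 + 9546.97 + 567.13 = 32420.02
Import duty = 32420.02 × 16.2% = 5252.04
Buyer bears (A): 1493.75 + 144.01 + 861.80 + 9546.97 + 567.13 + 249.25 + 496.87 + 2211.10 = 15570.88
Landed cost (A) = invoice 19806.36 + 15570.88 + duty 5252.04 = 40629.28
Supplier B (FCA):
CIF value = FCA price + origin terminal + freight + insurance = 21152.97 + 861.80 + 9546.97 + 567.13 = 32128.87
Import duty = 32128.87 × 16.2% = 5204.88
Buyer bears (B): 861.80 + 9546.97 + 567.13 + 249.25 + 496.87 + 2211.10 = 13933.12
Landed cost (B) = invoice 21152.97 + 13933.12 + duty 5204.88 = 40290.97
Difference = |40629.28 − 40290.97| = 338.31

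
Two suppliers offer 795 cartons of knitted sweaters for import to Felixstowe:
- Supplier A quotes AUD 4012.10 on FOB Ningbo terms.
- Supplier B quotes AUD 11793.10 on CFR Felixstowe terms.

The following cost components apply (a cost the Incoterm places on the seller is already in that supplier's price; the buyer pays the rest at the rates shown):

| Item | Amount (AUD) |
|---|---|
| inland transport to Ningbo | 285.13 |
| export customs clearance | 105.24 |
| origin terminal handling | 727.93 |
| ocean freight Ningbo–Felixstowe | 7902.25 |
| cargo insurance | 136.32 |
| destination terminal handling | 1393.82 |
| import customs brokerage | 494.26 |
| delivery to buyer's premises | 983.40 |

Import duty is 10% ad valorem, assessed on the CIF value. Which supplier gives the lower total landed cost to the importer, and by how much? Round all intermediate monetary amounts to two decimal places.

Supplier A (FOB):
CIF value = FOB price + freight + insurance = 4012.10 + 7902.25 + 136.32 = 12050.67
Import duty = 12050.67 × 10% = 1205.07
Buyer bears (A): 7902.25 + 136.32 + 1393.82 + 494.26 + 983.40 = 10910.05
Landed cost (A) = invoice 4012.10 + 10910.05 + duty 1205.07 = 16127.22
Supplier B (CFR):
CIF value = CFR price + insurance = 11793.10 + 136.32 = 11929.42
Import duty = 11929.42 × 10% = 1192.94
Buyer bears (B): 136.32 + 1393.82 + 494.26 + 983.40 = 3007.80
Landed cost (B) = invoice 11793.10 + 3007.80 + duty 1192.94 = 15993.84
Difference = |16127.22 − 15993.84| = 133.38

Supplier B is cheaper by AUD 133.38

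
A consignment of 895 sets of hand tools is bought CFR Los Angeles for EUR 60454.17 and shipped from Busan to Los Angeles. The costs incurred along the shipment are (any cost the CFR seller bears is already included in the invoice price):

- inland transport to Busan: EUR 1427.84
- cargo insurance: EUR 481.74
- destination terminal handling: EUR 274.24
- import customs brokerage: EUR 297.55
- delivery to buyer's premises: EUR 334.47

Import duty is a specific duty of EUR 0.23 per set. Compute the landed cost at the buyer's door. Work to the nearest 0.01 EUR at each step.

Total landed cost: EUR 62048.02

CFR: the seller pays costs through ocean freight to the destination port, but not insurance.
Already in the invoice (seller's account under CFR): inland to port — exclude.
CIF value = CFR price + insurance = 60454.17 + 481.74 = 60935.91
Import duty = 895 × 0.23 = 205.85
Buyer bears: insurance 481.74 + destination terminal 274.24 + brokerage 297.55 + delivery 334.47 + duty 205.85 = 1593.85
Landed cost = invoice 60454.17 + 1593.85 = 62048.02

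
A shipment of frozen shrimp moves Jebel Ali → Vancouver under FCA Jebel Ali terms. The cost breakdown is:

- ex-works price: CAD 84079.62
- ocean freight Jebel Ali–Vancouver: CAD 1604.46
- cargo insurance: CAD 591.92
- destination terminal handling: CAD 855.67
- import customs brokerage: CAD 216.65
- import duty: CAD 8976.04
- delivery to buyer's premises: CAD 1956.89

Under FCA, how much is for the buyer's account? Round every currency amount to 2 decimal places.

FCA: the seller delivers export-cleared goods to the carrier; the buyer bears costs from that point.
Seller's account: goods 84079.62 = 84079.62
Buyer's account: freight 1604.46 + insurance 591.92 + destination terminal 855.67 + brokerage 216.65 + duty 8976.04 + delivery 1956.89 = 14201.63

Buyer's account: CAD 14201.63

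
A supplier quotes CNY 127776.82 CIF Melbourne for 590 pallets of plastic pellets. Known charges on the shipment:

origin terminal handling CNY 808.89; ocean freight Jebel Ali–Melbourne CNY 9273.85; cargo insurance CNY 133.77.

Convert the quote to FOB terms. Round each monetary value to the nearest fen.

FOB price: CNY 118369.20

Not relevant to the conversion: origin terminal — on the seller under both CIF and FOB; already in the CIF price and stays in the FOB price.
From CIF to FOB, the seller no longer bears: freight, insurance.
FOB price = 127776.82 − 9273.85 − 133.77 = 118369.20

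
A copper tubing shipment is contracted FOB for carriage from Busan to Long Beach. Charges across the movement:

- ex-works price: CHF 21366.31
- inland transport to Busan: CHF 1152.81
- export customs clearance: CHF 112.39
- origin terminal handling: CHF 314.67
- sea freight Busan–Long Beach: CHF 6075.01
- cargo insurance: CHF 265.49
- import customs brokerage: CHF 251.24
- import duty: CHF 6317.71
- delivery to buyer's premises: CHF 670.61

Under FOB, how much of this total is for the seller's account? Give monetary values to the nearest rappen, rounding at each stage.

Seller's account: CHF 22946.18

FOB: the seller bears costs until goods are on board at the origin port; the buyer bears freight, insurance and all costs thereafter.
Seller's account: goods 21366.31 + inland to port 1152.81 + export clearance 112.39 + origin terminal 314.67 = 22946.18
Buyer's account: freight 6075.01 + insurance 265.49 + brokerage 251.24 + duty 6317.71 + delivery 670.61 = 13580.06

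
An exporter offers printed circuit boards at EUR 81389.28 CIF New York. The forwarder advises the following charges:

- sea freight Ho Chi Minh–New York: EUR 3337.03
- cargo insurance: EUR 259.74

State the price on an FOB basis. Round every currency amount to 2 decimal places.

FOB price: EUR 77792.51

From CIF to FOB, the seller no longer bears: freight, insurance.
FOB price = 81389.28 − 3337.03 − 259.74 = 77792.51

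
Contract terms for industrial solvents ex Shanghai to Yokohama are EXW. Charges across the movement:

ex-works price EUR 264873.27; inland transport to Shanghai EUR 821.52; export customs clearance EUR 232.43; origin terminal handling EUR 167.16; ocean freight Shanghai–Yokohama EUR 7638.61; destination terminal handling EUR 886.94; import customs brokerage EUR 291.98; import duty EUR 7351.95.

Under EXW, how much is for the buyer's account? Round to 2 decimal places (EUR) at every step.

EXW: the seller makes goods available at their premises; the buyer bears all onward costs.
Seller's account: goods 264873.27 = 264873.27
Buyer's account: inland to port 821.52 + export clearance 232.43 + origin terminal 167.16 + freight 7638.61 + destination terminal 886.94 + brokerage 291.98 + duty 7351.95 = 17390.59

Buyer's account: EUR 17390.59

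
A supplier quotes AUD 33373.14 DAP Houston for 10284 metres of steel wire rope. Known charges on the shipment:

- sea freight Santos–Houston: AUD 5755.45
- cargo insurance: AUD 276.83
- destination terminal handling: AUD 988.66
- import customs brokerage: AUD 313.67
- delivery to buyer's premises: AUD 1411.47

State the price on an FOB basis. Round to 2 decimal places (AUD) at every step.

FOB price: AUD 24940.73

Not relevant to the conversion: brokerage — on the buyer under both terms; not part of either seller's price.
From DAP to FOB, the seller no longer bears: freight, insurance, destination terminal, delivery.
FOB price = 33373.14 − 5755.45 − 276.83 − 988.66 − 1411.47 = 24940.73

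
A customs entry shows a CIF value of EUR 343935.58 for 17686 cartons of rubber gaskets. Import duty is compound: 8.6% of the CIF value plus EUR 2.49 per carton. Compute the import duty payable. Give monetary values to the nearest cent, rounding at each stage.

Import duty: EUR 73616.60

Ad valorem component: 343935.58 × 8.6% = 29578.46
Specific component: 17686 × 2.49 = 44038.14
Import duty = 29578.46 + 44038.14 = 73616.60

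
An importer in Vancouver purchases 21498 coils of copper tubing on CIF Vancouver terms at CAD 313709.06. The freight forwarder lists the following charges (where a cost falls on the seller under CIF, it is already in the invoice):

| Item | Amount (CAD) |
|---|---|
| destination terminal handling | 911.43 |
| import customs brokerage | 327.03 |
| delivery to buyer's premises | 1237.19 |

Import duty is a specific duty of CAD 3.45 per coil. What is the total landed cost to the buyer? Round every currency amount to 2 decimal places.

CIF: the seller pays costs through ocean freight and marine insurance to the destination port.
The CIF price already equals the CIF value: 313709.06
Import duty = 21498 × 3.45 = 74168.10
Buyer bears: destination terminal 911.43 + brokerage 327.03 + delivery 1237.19 + duty 74168.10 = 76643.75
Landed cost = invoice 313709.06 + 76643.75 = 390352.81

Total landed cost: CAD 390352.81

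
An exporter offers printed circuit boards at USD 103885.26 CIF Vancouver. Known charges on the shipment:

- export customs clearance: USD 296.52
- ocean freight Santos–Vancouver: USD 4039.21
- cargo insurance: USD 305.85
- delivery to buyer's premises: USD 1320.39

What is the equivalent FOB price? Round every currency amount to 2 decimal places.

FOB price: USD 99540.20

Not relevant to the conversion: export clearance — on the seller under both CIF and FOB; already in the CIF price and stays in the FOB price. delivery — on the buyer under both terms; not part of either seller's price.
From CIF to FOB, the seller no longer bears: freight, insurance.
FOB price = 103885.26 − 4039.21 − 305.85 = 99540.20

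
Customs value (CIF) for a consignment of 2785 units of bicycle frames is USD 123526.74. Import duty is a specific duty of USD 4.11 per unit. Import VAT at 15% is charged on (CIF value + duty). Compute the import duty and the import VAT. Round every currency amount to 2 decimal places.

Import duty: USD 11446.35; import VAT: USD 20245.96

Import duty = 2785 × 4.11 = 11446.35
VAT base = CIF + duty = 123526.74 + 11446.35 = 134973.09
Import VAT = 134973.09 × 15% = 20245.96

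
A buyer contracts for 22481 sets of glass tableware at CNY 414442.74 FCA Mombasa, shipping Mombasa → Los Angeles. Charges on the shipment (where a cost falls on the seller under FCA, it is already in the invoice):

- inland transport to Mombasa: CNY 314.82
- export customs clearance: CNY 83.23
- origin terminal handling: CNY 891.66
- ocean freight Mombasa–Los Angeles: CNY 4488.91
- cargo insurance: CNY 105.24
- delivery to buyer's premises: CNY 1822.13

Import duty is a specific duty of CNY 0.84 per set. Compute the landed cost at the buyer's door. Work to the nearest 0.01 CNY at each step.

Total landed cost: CNY 440634.72

FCA: the seller delivers export-cleared goods to the carrier; the buyer bears costs from that point.
Already in the invoice (seller's account under FCA): inland to port, export clearance — exclude.
CIF value = FCA price + origin terminal + freight + insurance = 414442.74 + 891.66 + 4488.91 + 105.24 = 419928.55
Import duty = 22481 × 0.84 = 18884.04
Buyer bears: origin terminal 891.66 + freight 4488.91 + insurance 105.24 + delivery 1822.13 + duty 18884.04 = 26191.98
Landed cost = invoice 414442.74 + 26191.98 = 440634.72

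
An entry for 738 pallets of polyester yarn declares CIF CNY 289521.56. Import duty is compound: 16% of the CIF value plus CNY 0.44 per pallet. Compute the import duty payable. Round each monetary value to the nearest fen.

Ad valorem component: 289521.56 × 16% = 46323.45
Specific component: 738 × 0.44 = 324.72
Import duty = 46323.45 + 324.72 = 46648.17

Import duty: CNY 46648.17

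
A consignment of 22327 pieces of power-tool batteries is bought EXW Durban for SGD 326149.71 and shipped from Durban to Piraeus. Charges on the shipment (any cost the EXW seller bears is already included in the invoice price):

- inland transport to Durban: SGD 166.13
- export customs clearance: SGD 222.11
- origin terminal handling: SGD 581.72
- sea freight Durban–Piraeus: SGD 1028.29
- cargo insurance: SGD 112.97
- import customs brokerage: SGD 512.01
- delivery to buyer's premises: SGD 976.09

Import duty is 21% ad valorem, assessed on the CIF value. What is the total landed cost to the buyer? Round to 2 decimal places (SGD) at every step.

EXW: the seller makes goods available at their premises; the buyer bears all onward costs.
CIF value = EXW price + inland to port + export clearance + origin terminal + freight + insurance = 326149.71 + 166.13 + 222.11 + 581.72 + 1028.29 + 112.97 = 328260.93
Import duty = 328260.93 × 21% = 68934.80
Buyer bears: inland to port 166.13 + export clearance 222.11 + origin terminal 581.72 + freight 1028.29 + insurance 112.97 + brokerage 512.01 + delivery 976.09 + duty 68934.80 = 72534.12
Landed cost = invoice 326149.71 + 72534.12 = 398683.83

Total landed cost: SGD 398683.83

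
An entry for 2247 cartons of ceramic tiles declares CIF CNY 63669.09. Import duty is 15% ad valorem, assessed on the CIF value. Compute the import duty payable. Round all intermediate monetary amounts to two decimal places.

Import duty: CNY 9550.36

Import duty = 63669.09 × 15% = 9550.36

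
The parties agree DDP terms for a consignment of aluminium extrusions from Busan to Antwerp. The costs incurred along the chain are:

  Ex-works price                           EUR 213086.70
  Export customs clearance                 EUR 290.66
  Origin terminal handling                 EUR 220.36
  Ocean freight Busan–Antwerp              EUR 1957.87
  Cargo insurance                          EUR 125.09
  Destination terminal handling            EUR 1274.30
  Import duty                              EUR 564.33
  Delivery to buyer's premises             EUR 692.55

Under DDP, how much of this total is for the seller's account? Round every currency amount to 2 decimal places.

Seller's account: EUR 218211.86

DDP: the seller bears all costs including import duty.
Seller's account: goods 213086.70 + export clearance 290.66 + origin terminal 220.36 + freight 1957.87 + insurance 125.09 + destination terminal 1274.30 + duty 564.33 + delivery 692.55 = 218211.86
Buyer's account: 0.00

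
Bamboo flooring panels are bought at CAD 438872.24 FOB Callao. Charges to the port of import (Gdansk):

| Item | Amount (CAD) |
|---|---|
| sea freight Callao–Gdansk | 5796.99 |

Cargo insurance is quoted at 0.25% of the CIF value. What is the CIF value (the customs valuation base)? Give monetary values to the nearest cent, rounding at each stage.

Let C be the CIF value. C = FOB price + freight + 0.25% × C
C − 0.25% × C = 438872.24 + 5796.99
0.9975 × C = 444669.23
C = 444669.23 / 0.9975 = 445783.69
Insurance premium = 0.25% × 445783.69 = 1114.46

CIF value: CAD 445783.69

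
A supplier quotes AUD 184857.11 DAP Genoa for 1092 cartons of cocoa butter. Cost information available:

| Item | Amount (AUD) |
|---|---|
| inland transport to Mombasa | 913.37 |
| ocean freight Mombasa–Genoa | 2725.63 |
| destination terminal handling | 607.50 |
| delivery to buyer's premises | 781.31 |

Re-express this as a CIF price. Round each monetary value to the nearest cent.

Not relevant to the conversion: freight, inland to port — on the seller under both DAP and CIF; already in the DAP price and stays in the CIF price.
From DAP to CIF, the seller no longer bears: destination terminal, delivery.
CIF price = 184857.11 − 607.50 − 781.31 = 183468.30

CIF price: AUD 183468.30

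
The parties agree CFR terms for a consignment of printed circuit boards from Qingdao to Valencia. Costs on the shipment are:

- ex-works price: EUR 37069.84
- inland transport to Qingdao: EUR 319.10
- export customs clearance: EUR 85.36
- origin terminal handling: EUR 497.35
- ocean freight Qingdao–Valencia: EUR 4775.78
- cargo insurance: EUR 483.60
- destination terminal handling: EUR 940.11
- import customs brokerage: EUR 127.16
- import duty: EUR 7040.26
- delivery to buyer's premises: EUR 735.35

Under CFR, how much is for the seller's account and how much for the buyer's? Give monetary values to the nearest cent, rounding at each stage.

Seller: EUR 42747.43; buyer: EUR 9326.48

CFR: the seller pays costs through ocean freight to the destination port, but not insurance.
Seller's account: goods 37069.84 + inland to port 319.10 + export clearance 85.36 + origin terminal 497.35 + freight 4775.78 = 42747.43
Buyer's account: insurance 483.60 + destination terminal 940.11 + brokerage 127.16 + duty 7040.26 + delivery 735.35 = 9326.48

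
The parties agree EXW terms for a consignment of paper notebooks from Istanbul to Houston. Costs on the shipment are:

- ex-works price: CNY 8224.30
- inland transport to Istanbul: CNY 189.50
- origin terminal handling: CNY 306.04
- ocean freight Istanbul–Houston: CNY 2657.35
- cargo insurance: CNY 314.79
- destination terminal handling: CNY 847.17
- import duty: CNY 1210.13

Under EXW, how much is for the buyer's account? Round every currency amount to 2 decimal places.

EXW: the seller makes goods available at their premises; the buyer bears all onward costs.
Seller's account: goods 8224.30 = 8224.30
Buyer's account: inland to port 189.50 + origin terminal 306.04 + freight 2657.35 + insurance 314.79 + destination terminal 847.17 + duty 1210.13 = 5524.98

Buyer's account: CNY 5524.98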